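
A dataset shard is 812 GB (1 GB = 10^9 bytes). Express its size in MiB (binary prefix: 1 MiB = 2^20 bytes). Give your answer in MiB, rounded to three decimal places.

812 GB = 812 × 10^9 bytes = 812,000,000,000 bytes
1 MiB = 1,048,576 bytes
812,000,000,000 / 1,048,576 = 774,383.545 MiB

774,383.545 MiB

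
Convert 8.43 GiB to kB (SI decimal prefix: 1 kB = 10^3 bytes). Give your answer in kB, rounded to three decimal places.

8.43 GiB = 8.43 × 2^30 bytes = 9,051,643,576.32 bytes
1 kB = 10^3 bytes = 1,000 bytes
9,051,643,576.32 / 1,000 = 9,051,643.576 kB

9,051,643.576 kB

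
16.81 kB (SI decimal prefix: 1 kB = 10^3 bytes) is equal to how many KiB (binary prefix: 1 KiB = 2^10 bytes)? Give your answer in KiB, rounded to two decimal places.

16.42 KiB

16.81 kB = 16.81 × 10^3 bytes = 16,810 bytes
1 KiB = 1,024 bytes
16,810 / 1,024 = 16.42 KiB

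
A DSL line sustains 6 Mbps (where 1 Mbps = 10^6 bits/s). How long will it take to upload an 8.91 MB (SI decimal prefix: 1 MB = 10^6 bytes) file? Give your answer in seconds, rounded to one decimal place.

11.9 seconds

8.91 MB = 8,910,000 bytes = 71,280,000 bits
6 Mbps = 6,000,000 bits/s
time = 71,280,000 / 6,000,000 = 11.9 s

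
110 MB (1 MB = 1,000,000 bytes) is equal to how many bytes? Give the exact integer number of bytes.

110,000,000 bytes

110 × 1,000,000 = 110,000,000 bytes  (1 MB = 10^6 bytes)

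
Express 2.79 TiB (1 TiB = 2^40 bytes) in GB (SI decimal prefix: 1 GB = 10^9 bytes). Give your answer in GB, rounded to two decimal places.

2.79 TiB × 1,099,511,627,776 bytes/TiB = 3,067,637,441,495.04 bytes
1 GB = 10^9 bytes = 1,000,000,000 bytes
3,067,637,441,495.04 / 1,000,000,000 = 3,067.64 GB

3,067.64 GB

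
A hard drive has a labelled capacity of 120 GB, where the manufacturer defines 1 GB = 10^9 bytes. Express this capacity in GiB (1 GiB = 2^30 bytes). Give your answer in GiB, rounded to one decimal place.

111.8 GiB

120 GB = 120 × 10^9 bytes = 120,000,000,000 bytes
1 GiB = 1,073,741,824 bytes
120,000,000,000 / 1,073,741,824 = 111.8 GiB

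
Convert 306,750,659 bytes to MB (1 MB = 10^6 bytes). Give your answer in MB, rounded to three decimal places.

306,750,659 bytes given.
1 MB = 10^6 bytes = 1,000,000 bytes
306,750,659 / 1,000,000 = 306.751 MB

306.751 MB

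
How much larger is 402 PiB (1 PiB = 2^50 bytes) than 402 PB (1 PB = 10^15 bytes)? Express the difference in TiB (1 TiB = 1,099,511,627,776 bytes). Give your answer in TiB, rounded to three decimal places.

402 PiB = 402 × 1,125,899,906,842,624 = 452,611,762,550,734,848 bytes
402 PB = 402 × 1,000,000,000,000,000 = 402,000,000,000,000,000 bytes
difference = 50,611,762,550,734,848 bytes
50,611,762,550,734,848 / 1,099,511,627,776 = 46,031.130 TiB

46,031.130 TiB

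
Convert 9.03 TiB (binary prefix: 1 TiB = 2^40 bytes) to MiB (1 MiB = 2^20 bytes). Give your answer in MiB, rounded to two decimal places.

9,468,641.28 MiB

9.03 TiB = 9.03 × 2^40 bytes = 9,928,589,998,817.28 bytes
1 MiB = 1,048,576 bytes
9,928,589,998,817.28 / 1,048,576 = 9,468,641.28 MiB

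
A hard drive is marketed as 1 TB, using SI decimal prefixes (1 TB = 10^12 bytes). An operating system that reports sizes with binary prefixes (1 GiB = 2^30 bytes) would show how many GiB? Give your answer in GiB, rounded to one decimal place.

931.3 GiB

1 TB × 1,000,000,000,000 bytes/TB = 1,000,000,000,000 bytes
1 GiB = 1,073,741,824 bytes
1,000,000,000,000 / 1,073,741,824 = 931.3 GiB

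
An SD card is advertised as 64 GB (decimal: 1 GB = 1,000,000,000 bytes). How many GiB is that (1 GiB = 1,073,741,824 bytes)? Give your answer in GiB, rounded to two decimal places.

59.60 GiB

64 GB = 64 × 10^9 bytes = 64,000,000,000 bytes
1 GiB = 2^30 bytes = 1,073,741,824 bytes
64,000,000,000 / 1,073,741,824 = 59.60 GiB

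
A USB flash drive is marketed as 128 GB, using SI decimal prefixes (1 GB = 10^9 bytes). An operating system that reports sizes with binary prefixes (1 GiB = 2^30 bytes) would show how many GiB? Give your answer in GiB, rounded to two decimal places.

128 GB × 1,000,000,000 bytes/GB = 128,000,000,000 bytes
1 GiB = 2^30 bytes = 1,073,741,824 bytes
128,000,000,000 / 1,073,741,824 = 119.21 GiB

119.21 GiB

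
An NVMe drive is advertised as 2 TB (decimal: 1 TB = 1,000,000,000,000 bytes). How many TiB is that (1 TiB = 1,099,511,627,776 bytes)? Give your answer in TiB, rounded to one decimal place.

1.8 TiB

2 TB × 1,000,000,000,000 bytes/TB = 2,000,000,000,000 bytes
1 TiB = 2^40 bytes = 1,099,511,627,776 bytes
2,000,000,000,000 / 1,099,511,627,776 = 1.8 TiB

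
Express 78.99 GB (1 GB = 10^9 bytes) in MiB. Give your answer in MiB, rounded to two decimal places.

75,330.73 MiB

78.99 GB = 78.99 × 10^9 bytes = 78,990,000,000 bytes
1 MiB = 1,048,576 bytes
78,990,000,000 / 1,048,576 = 75,330.73 MiB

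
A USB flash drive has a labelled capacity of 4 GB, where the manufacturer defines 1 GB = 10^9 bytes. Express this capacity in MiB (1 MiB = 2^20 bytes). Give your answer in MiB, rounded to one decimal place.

3,814.7 MiB

4 GB = 4 × 10^9 bytes = 4,000,000,000 bytes
1 MiB = 1,048,576 bytes
4,000,000,000 / 1,048,576 = 3,814.7 MiB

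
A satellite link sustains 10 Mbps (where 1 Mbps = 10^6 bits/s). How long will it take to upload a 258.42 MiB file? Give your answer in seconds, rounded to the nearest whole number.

258.42 MiB = 270,973,009.92 bytes = 2,167,784,079.36 bits
10 Mbps = 10,000,000 bits/s
time = 2,167,784,079.36 / 10,000,000 = 217 s

217 seconds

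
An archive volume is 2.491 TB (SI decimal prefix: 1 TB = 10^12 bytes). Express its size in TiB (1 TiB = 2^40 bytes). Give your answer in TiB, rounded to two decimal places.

2.27 TiB

2.491 TB = 2.491 × 10^12 bytes = 2,491,000,000,000 bytes
1 TiB = 2^40 bytes = 1,099,511,627,776 bytes
2,491,000,000,000 / 1,099,511,627,776 = 2.27 TiB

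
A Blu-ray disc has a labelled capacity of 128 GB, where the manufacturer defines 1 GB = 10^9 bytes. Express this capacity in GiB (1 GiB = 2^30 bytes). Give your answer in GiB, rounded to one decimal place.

119.2 GiB

128 GB × 1,000,000,000 bytes/GB = 128,000,000,000 bytes
1 GiB = 1,073,741,824 bytes
128,000,000,000 / 1,073,741,824 = 119.2 GiB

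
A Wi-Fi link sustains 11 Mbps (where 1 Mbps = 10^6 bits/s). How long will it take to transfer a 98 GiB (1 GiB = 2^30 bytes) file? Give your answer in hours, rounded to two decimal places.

21.26 hours

98 GiB = 105,226,698,752 bytes = 841,813,590,016 bits
11 Mbps = 11,000,000 bits/s
time = 841,813,590,016 / 11,000,000 = 76,528.5082 s
76,528.5082 s / 3600 = 21.26 hours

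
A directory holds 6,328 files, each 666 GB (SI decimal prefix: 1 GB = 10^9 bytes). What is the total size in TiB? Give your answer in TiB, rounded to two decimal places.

Total = 6,328 × 666 GB = 4,214,448 GB
= 4,214,448 × 1,000,000,000 bytes = 4,214,448,000,000,000 bytes
1 TiB = 1,099,511,627,776 bytes
4,214,448,000,000,000 / 1,099,511,627,776 = 3,833.02 TiB

3,833.02 TiB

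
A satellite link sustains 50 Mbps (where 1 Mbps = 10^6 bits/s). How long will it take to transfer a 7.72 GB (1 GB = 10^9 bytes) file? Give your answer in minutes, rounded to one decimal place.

20.6 minutes

7.72 GB = 7,720,000,000 bytes = 61,760,000,000 bits
50 Mbps = 50,000,000 bits/s
time = 61,760,000,000 / 50,000,000 = 1,235.20 s
1,235.20 s / 60 = 20.6 minutes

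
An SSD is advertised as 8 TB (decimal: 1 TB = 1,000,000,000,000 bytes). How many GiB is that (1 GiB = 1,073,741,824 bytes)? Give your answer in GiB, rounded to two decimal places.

7,450.58 GiB

8 TB × 1,000,000,000,000 bytes/TB = 8,000,000,000,000 bytes
1 GiB = 2^30 bytes = 1,073,741,824 bytes
8,000,000,000,000 / 1,073,741,824 = 7,450.58 GiB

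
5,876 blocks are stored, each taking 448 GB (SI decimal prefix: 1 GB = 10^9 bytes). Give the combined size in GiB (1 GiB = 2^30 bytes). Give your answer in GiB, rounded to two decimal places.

Total = 5,876 × 448 GB = 2,632,448 GB
= 2,632,448 × 1,000,000,000 bytes = 2,632,448,000,000,000 bytes
1 GiB = 1,073,741,824 bytes
2,632,448,000,000,000 / 1,073,741,824 = 2,451,658.25 GiB

2,451,658.25 GiB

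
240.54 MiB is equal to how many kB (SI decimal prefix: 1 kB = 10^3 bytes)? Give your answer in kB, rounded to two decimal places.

240.54 MiB = 240.54 × 2^20 bytes = 252,224,471.04 bytes
1 kB = 10^3 bytes = 1,000 bytes
252,224,471.04 / 1,000 = 252,224.47 kB

252,224.47 kB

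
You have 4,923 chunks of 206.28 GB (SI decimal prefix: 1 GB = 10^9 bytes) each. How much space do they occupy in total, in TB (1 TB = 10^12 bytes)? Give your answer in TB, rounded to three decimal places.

Total = 4,923 × 206.28 GB = 1015516.44 GB
= 1015516.44 × 1,000,000,000 bytes = 1,015,516,440,000,000 bytes
1 TB = 1,000,000,000,000 bytes
1,015,516,440,000,000 / 1,000,000,000,000 = 1,015.516 TB

1,015.516 TB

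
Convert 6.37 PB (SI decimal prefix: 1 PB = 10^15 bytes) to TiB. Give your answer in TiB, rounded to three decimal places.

5,793.481 TiB

6.37 PB = 6.37 × 10^15 bytes = 6,370,000,000,000,000 bytes
1 TiB = 2^40 bytes = 1,099,511,627,776 bytes
6,370,000,000,000,000 / 1,099,511,627,776 = 5,793.481 TiB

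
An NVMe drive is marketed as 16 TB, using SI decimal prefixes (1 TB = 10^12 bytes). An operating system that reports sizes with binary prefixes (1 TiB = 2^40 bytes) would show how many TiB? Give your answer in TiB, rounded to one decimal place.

16 TB = 16 × 10^12 bytes = 16,000,000,000,000 bytes
1 TiB = 2^40 bytes = 1,099,511,627,776 bytes
16,000,000,000,000 / 1,099,511,627,776 = 14.6 TiB

14.6 TiB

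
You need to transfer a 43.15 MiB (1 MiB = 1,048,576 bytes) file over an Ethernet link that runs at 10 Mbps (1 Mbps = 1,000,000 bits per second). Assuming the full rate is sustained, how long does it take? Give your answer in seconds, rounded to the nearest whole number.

36 seconds

43.15 MiB = 45,246,054.4 bytes = 361,968,435.2 bits
10 Mbps = 10,000,000 bits/s
time = 361,968,435.2 / 10,000,000 = 36 s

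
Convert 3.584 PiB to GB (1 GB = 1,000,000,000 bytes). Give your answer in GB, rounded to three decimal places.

3.584 PiB = 3.584 × 2^50 bytes = 4,035,225,266,123,964.416 bytes
1 GB = 1,000,000,000 bytes
4,035,225,266,123,964.416 / 1,000,000,000 = 4,035,225.266 GB

4,035,225.266 GB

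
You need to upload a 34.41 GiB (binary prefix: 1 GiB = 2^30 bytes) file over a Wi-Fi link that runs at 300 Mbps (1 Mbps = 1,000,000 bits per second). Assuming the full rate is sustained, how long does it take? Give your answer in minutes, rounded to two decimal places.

34.41 GiB = 36,947,456,163.84 bytes = 295,579,649,310.72 bits
300 Mbps = 300,000,000 bits/s
time = 295,579,649,310.72 / 300,000,000 = 985.265 s
985.265 s / 60 = 16.42 minutes

16.42 minutes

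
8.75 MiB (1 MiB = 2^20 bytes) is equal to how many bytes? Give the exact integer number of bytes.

9,175,040 bytes

8.75 × 1,048,576 = 9,175,040 bytes  (1 MiB = 2^20 bytes)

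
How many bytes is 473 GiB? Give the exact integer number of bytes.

507,879,882,752 bytes

473 × 1,073,741,824 = 507,879,882,752 bytes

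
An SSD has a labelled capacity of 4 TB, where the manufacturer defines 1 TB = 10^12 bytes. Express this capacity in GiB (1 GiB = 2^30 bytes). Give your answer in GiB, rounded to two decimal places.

3,725.29 GiB

4 TB × 1,000,000,000,000 bytes/TB = 4,000,000,000,000 bytes
1 GiB = 2^30 bytes = 1,073,741,824 bytes
4,000,000,000,000 / 1,073,741,824 = 3,725.29 GiB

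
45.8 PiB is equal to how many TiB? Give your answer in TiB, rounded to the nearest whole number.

45.8 PiB × 1,125,899,906,842,624 bytes/PiB = 51,566,215,733,392,179.2 bytes
1 TiB = 2^40 bytes = 1,099,511,627,776 bytes
51,566,215,733,392,179.2 / 1,099,511,627,776 = 46,899 TiB

46,899 TiB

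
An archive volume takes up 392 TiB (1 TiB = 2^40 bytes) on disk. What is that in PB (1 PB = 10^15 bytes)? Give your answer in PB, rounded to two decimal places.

392 TiB = 392 × 2^40 bytes = 431,008,558,088,192 bytes
1 PB = 10^15 bytes = 1,000,000,000,000,000 bytes
431,008,558,088,192 / 1,000,000,000,000,000 = 0.43 PB

0.43 PB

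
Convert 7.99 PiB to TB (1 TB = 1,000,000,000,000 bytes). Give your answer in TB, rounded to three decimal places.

7.99 PiB × 1,125,899,906,842,624 bytes/PiB = 8,995,940,255,672,565.76 bytes
1 TB = 1,000,000,000,000 bytes
8,995,940,255,672,565.76 / 1,000,000,000,000 = 8,995.940 TB

8,995.940 TB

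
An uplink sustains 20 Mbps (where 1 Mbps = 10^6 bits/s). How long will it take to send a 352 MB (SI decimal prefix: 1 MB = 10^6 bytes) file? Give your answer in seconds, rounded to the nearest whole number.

352 MB = 352,000,000 bytes = 2,816,000,000 bits
20 Mbps = 20,000,000 bits/s
time = 2,816,000,000 / 20,000,000 = 141 s

141 seconds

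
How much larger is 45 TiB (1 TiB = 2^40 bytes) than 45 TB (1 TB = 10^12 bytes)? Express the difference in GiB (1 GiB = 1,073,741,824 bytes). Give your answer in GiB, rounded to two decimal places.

4,170.48 GiB

45 TiB = 45 × 1,099,511,627,776 = 49,478,023,249,920 bytes
45 TB = 45 × 1,000,000,000,000 = 45,000,000,000,000 bytes
difference = 4,478,023,249,920 bytes
4,478,023,249,920 / 1,073,741,824 = 4,170.48 GiB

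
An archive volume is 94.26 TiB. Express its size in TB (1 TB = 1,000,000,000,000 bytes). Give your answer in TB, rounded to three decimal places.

103.640 TB

94.26 TiB = 94.26 × 2^40 bytes = 103,639,966,034,165.76 bytes
1 TB = 1,000,000,000,000 bytes
103,639,966,034,165.76 / 1,000,000,000,000 = 103.640 TB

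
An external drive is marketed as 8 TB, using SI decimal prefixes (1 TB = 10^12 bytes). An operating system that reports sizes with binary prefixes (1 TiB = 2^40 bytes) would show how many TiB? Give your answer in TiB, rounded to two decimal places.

7.28 TiB

8 TB = 8 × 10^12 bytes = 8,000,000,000,000 bytes
1 TiB = 1,099,511,627,776 bytes
8,000,000,000,000 / 1,099,511,627,776 = 7.28 TiB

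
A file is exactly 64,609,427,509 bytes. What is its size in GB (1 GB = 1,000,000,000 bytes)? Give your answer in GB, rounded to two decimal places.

64,609,427,509 bytes given.
1 GB = 1,000,000,000 bytes
64,609,427,509 / 1,000,000,000 = 64.61 GB

64.61 GB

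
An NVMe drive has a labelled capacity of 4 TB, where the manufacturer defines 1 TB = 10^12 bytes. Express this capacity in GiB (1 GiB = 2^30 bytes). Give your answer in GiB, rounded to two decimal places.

3,725.29 GiB

4 TB = 4 × 10^12 bytes = 4,000,000,000,000 bytes
1 GiB = 2^30 bytes = 1,073,741,824 bytes
4,000,000,000,000 / 1,073,741,824 = 3,725.29 GiB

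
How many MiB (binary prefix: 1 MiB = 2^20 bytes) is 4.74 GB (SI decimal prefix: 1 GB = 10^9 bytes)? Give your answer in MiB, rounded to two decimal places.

4.74 GB × 1,000,000,000 bytes/GB = 4,740,000,000 bytes
1 MiB = 1,048,576 bytes
4,740,000,000 / 1,048,576 = 4,520.42 MiB

4,520.42 MiB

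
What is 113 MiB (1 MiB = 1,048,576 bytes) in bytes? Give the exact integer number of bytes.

118,489,088 bytes

113 × 1,048,576 = 118,489,088 bytes  (1 MiB = 2^20 bytes)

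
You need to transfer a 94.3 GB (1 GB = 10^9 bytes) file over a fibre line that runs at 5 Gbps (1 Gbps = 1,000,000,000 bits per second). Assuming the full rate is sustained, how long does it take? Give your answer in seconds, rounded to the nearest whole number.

151 seconds

94.3 GB = 94,300,000,000 bytes = 754,400,000,000 bits
5 Gbps = 5,000,000,000 bits/s
time = 754,400,000,000 / 5,000,000,000 = 151 s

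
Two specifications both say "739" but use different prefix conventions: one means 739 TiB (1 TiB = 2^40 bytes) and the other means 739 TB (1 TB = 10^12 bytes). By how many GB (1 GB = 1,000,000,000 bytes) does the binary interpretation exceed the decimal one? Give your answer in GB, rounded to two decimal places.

73,539.09 GB

739 TiB = 739 × 1,099,511,627,776 = 812,539,092,926,464 bytes
739 TB = 739 × 1,000,000,000,000 = 739,000,000,000,000 bytes
difference = 73,539,092,926,464 bytes
73,539,092,926,464 / 1,000,000,000 = 73,539.09 GB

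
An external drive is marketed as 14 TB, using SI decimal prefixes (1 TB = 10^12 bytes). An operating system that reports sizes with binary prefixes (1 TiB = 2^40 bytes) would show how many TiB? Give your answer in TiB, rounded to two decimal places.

12.73 TiB

14 TB × 1,000,000,000,000 bytes/TB = 14,000,000,000,000 bytes
1 TiB = 2^40 bytes = 1,099,511,627,776 bytes
14,000,000,000,000 / 1,099,511,627,776 = 12.73 TiB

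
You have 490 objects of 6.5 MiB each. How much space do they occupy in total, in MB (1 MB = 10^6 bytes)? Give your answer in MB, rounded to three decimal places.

3,339.715 MB

Total = 490 × 6.5 MiB = 3185 MiB
= 3185 × 1,048,576 bytes = 3,339,714,560 bytes
1 MB = 1,000,000 bytes
3,339,714,560 / 1,000,000 = 3,339.715 MB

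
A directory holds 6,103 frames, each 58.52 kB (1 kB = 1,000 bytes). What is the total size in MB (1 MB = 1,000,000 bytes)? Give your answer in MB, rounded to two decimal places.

Total = 6,103 × 58.52 kB = 357147.56 kB
= 357147.56 × 1,000 bytes = 357,147,560 bytes
1 MB = 1,000,000 bytes
357,147,560 / 1,000,000 = 357.15 MB

357.15 MB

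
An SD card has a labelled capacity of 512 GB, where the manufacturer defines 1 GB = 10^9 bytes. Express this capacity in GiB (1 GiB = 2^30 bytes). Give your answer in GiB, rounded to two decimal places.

476.84 GiB

512 GB = 512 × 10^9 bytes = 512,000,000,000 bytes
1 GiB = 1,073,741,824 bytes
512,000,000,000 / 1,073,741,824 = 476.84 GiB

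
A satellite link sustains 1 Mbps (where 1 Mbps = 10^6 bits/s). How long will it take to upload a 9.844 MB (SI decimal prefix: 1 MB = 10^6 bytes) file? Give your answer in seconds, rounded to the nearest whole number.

79 seconds

9.844 MB = 9,844,000 bytes = 78,752,000 bits
1 Mbps = 1,000,000 bits/s
time = 78,752,000 / 1,000,000 = 79 s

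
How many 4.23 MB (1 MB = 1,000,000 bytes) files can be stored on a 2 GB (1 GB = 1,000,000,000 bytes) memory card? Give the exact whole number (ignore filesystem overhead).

Capacity: 2 GB = 2,000,000,000 bytes
Per item: 4.23 MB = 4,230,000 bytes
⌊2,000,000,000 / 4,230,000⌋ = 472

472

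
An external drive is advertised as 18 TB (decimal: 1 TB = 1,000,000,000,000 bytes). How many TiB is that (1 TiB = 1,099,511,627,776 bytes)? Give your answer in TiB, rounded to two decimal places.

18 TB × 1,000,000,000,000 bytes/TB = 18,000,000,000,000 bytes
1 TiB = 1,099,511,627,776 bytes
18,000,000,000,000 / 1,099,511,627,776 = 16.37 TiB

16.37 TiB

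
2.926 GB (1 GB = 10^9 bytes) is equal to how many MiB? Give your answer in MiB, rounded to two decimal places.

2.926 GB = 2.926 × 10^9 bytes = 2,926,000,000 bytes
1 MiB = 2^20 bytes = 1,048,576 bytes
2,926,000,000 / 1,048,576 = 2,790.45 MiB

2,790.45 MiB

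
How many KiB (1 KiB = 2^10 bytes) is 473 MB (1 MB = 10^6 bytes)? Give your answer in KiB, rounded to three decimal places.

473 MB = 473 × 10^6 bytes = 473,000,000 bytes
1 KiB = 1,024 bytes
473,000,000 / 1,024 = 461,914.063 KiB

461,914.063 KiB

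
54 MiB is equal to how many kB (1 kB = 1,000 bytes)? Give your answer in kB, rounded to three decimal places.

56,623.104 kB

54 MiB × 1,048,576 bytes/MiB = 56,623,104 bytes
1 kB = 10^3 bytes = 1,000 bytes
56,623,104 / 1,000 = 56,623.104 kB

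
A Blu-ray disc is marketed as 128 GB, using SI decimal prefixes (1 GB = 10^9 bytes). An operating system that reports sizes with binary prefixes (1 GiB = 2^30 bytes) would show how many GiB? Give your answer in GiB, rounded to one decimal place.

128 GB × 1,000,000,000 bytes/GB = 128,000,000,000 bytes
1 GiB = 1,073,741,824 bytes
128,000,000,000 / 1,073,741,824 = 119.2 GiB

119.2 GiB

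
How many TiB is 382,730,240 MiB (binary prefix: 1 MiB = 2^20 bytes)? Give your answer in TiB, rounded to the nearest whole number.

382,730,240 MiB = 382,730,240 × 2^20 bytes = 401,321,744,138,240 bytes
1 TiB = 2^40 bytes = 1,099,511,627,776 bytes
401,321,744,138,240 / 1,099,511,627,776 = 365 TiB

365 TiB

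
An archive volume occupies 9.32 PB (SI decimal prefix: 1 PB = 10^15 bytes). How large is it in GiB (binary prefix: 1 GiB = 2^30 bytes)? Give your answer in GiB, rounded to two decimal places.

8,679,926.40 GiB

9.32 PB = 9.32 × 10^15 bytes = 9,320,000,000,000,000 bytes
1 GiB = 1,073,741,824 bytes
9,320,000,000,000,000 / 1,073,741,824 = 8,679,926.40 GiB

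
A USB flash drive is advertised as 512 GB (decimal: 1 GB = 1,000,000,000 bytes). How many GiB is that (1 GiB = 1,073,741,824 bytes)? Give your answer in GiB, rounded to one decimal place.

512 GB × 1,000,000,000 bytes/GB = 512,000,000,000 bytes
1 GiB = 1,073,741,824 bytes
512,000,000,000 / 1,073,741,824 = 476.8 GiB

476.8 GiB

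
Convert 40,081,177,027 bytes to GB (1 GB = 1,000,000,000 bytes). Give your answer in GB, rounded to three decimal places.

40,081,177,027 bytes given.
1 GB = 1,000,000,000 bytes
40,081,177,027 / 1,000,000,000 = 40.081 GB

40.081 GB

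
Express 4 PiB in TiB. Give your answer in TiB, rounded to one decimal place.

4 PiB × 1,125,899,906,842,624 bytes/PiB = 4,503,599,627,370,496 bytes
1 TiB = 2^40 bytes = 1,099,511,627,776 bytes
4,503,599,627,370,496 / 1,099,511,627,776 = 4,096.0 TiB

4,096.0 TiB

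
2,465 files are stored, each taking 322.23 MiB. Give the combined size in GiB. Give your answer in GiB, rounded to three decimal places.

775.681 GiB

Total = 2,465 × 322.23 MiB = 794296.95 MiB
= 794296.95 × 1,048,576 bytes = 832,880,718,643.2 bytes
1 GiB = 1,073,741,824 bytes
832,880,718,643.2 / 1,073,741,824 = 775.681 GiB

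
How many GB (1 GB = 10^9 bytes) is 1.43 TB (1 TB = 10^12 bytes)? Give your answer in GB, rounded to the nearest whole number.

1,430 GB

1.43 TB = 1.43 × 10^12 bytes = 1,430,000,000,000 bytes
1 GB = 1,000,000,000 bytes
1,430,000,000,000 / 1,000,000,000 = 1,430 GB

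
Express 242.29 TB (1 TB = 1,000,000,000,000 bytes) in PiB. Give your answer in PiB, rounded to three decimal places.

0.215 PiB

242.29 TB = 242.29 × 10^12 bytes = 242,290,000,000,000 bytes
1 PiB = 2^50 bytes = 1,125,899,906,842,624 bytes
242,290,000,000,000 / 1,125,899,906,842,624 = 0.215 PiB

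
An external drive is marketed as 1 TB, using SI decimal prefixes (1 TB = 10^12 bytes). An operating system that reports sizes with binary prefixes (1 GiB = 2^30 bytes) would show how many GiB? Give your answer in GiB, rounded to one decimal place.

931.3 GiB

1 TB × 1,000,000,000,000 bytes/TB = 1,000,000,000,000 bytes
1 GiB = 2^30 bytes = 1,073,741,824 bytes
1,000,000,000,000 / 1,073,741,824 = 931.3 GiB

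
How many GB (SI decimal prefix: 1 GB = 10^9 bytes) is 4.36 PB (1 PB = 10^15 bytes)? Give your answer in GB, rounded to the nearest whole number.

4,360,000 GB

4.36 PB = 4.36 × 10^15 bytes = 4,360,000,000,000,000 bytes
1 GB = 1,000,000,000 bytes
4,360,000,000,000,000 / 1,000,000,000 = 4,360,000 GB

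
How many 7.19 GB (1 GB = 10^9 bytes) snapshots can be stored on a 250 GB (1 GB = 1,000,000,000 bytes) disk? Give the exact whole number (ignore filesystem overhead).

Capacity: 250 GB = 250,000,000,000 bytes
Per item: 7.19 GB = 7,190,000,000 bytes
⌊250,000,000,000 / 7,190,000,000⌋ = 34

34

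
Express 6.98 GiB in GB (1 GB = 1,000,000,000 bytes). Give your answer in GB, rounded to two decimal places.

7.49 GB

6.98 GiB = 6.98 × 2^30 bytes = 7,494,717,931.52 bytes
1 GB = 10^9 bytes = 1,000,000,000 bytes
7,494,717,931.52 / 1,000,000,000 = 7.49 GB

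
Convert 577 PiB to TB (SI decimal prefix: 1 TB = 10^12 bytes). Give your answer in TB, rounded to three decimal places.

649,644.246 TB

577 PiB × 1,125,899,906,842,624 bytes/PiB = 649,644,246,248,194,048 bytes
1 TB = 1,000,000,000,000 bytes
649,644,246,248,194,048 / 1,000,000,000,000 = 649,644.246 TB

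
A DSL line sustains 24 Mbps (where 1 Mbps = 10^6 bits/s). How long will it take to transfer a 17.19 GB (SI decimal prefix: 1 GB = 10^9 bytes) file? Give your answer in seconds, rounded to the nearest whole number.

17.19 GB = 17,190,000,000 bytes = 137,520,000,000 bits
24 Mbps = 24,000,000 bits/s
time = 137,520,000,000 / 24,000,000 = 5,730 s

5,730 seconds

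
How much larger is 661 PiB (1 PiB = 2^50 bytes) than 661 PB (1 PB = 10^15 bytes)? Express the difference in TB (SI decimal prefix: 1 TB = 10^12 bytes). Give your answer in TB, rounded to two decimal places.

661 PiB = 661 × 1,125,899,906,842,624 = 744,219,838,422,974,464 bytes
661 PB = 661 × 1,000,000,000,000,000 = 661,000,000,000,000,000 bytes
difference = 83,219,838,422,974,464 bytes
83,219,838,422,974,464 / 1,000,000,000,000 = 83,219.84 TB

83,219.84 TB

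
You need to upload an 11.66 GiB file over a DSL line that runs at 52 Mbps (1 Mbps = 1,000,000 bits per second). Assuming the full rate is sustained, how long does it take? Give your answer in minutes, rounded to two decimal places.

11.66 GiB = 12,519,829,667.84 bytes = 100,158,637,342.72 bits
52 Mbps = 52,000,000 bits/s
time = 100,158,637,342.72 / 52,000,000 = 1,926.128 s
1,926.128 s / 60 = 32.10 minutes

32.10 minutes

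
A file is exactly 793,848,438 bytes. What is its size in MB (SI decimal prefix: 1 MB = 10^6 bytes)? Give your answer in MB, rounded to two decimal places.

793.85 MB

793,848,438 bytes given.
1 MB = 10^6 bytes = 1,000,000 bytes
793,848,438 / 1,000,000 = 793.85 MB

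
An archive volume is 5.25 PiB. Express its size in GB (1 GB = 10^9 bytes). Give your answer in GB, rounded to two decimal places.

5,910,974.51 GB

5.25 PiB × 1,125,899,906,842,624 bytes/PiB = 5,910,974,510,923,776 bytes
1 GB = 10^9 bytes = 1,000,000,000 bytes
5,910,974,510,923,776 / 1,000,000,000 = 5,910,974.51 GB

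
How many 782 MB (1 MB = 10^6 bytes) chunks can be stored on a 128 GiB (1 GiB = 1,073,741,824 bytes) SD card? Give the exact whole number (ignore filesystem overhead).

Capacity: 128 GiB = 137,438,953,472 bytes
Per item: 782 MB = 782,000,000 bytes
⌊137,438,953,472 / 782,000,000⌋ = 175

175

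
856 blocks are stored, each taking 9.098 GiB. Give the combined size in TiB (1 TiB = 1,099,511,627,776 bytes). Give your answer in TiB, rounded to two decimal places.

Total = 856 × 9.098 GiB = 7787.888 GiB
= 7787.888 × 1,073,741,824 bytes = 8,362,181,066,227.712 bytes
1 TiB = 1,099,511,627,776 bytes
8,362,181,066,227.712 / 1,099,511,627,776 = 7.61 TiB

7.61 TiB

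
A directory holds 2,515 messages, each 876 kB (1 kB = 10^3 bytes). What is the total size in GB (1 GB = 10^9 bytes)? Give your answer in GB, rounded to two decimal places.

2.20 GB

Total = 2,515 × 876 kB = 2,203,140 kB
= 2,203,140 × 1,000 bytes = 2,203,140,000 bytes
1 GB = 1,000,000,000 bytes
2,203,140,000 / 1,000,000,000 = 2.20 GB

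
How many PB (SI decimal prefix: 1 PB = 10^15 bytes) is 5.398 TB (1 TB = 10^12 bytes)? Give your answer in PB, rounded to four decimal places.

5.398 TB = 5.398 × 10^12 bytes = 5,398,000,000,000 bytes
1 PB = 10^15 bytes = 1,000,000,000,000,000 bytes
5,398,000,000,000 / 1,000,000,000,000,000 = 0.0054 PB

0.0054 PB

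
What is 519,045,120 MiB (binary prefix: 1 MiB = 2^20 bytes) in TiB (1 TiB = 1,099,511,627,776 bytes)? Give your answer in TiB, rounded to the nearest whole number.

519,045,120 MiB × 1,048,576 bytes/MiB = 544,258,255,749,120 bytes
1 TiB = 2^40 bytes = 1,099,511,627,776 bytes
544,258,255,749,120 / 1,099,511,627,776 = 495 TiB

495 TiB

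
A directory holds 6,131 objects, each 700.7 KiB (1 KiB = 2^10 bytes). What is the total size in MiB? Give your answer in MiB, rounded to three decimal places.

Total = 6,131 × 700.7 KiB = 4295991.7 KiB
= 4295991.7 × 1,024 bytes = 4,399,095,500.8 bytes
1 MiB = 1,048,576 bytes
4,399,095,500.8 / 1,048,576 = 4,195.304 MiB

4,195.304 MiB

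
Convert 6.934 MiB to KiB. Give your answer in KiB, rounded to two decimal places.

6.934 MiB = 6.934 × 2^20 bytes = 7,270,825.984 bytes
1 KiB = 1,024 bytes
7,270,825.984 / 1,024 = 7,100.42 KiB

7,100.42 KiB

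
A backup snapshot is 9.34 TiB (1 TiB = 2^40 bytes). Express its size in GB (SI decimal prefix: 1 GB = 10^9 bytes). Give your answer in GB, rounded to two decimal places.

9.34 TiB × 1,099,511,627,776 bytes/TiB = 10,269,438,603,427.84 bytes
1 GB = 1,000,000,000 bytes
10,269,438,603,427.84 / 1,000,000,000 = 10,269.44 GB

10,269.44 GB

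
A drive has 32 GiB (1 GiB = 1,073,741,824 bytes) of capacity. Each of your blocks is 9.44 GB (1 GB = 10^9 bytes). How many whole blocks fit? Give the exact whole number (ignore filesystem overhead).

3

Capacity: 32 GiB = 34,359,738,368 bytes
Per item: 9.44 GB = 9,440,000,000 bytes
⌊34,359,738,368 / 9,440,000,000⌋ = 3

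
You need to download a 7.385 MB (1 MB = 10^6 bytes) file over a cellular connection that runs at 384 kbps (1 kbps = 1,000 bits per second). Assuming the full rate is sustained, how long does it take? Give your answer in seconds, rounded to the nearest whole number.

154 seconds

7.385 MB = 7,385,000 bytes = 59,080,000 bits
384 kbps = 384,000 bits/s
time = 59,080,000 / 384,000 = 154 s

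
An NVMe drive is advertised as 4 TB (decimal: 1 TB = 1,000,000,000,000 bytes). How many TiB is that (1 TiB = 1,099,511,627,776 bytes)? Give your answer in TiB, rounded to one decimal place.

4 TB = 4 × 10^12 bytes = 4,000,000,000,000 bytes
1 TiB = 2^40 bytes = 1,099,511,627,776 bytes
4,000,000,000,000 / 1,099,511,627,776 = 3.6 TiB

3.6 TiB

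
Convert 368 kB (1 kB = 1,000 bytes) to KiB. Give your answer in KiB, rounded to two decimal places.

359.38 KiB

368 kB × 1,000 bytes/kB = 368,000 bytes
1 KiB = 1,024 bytes
368,000 / 1,024 = 359.38 KiB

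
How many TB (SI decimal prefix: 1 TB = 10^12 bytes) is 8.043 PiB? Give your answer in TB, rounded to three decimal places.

9,055.613 TB

8.043 PiB × 1,125,899,906,842,624 bytes/PiB = 9,055,612,950,735,224.832 bytes
1 TB = 1,000,000,000,000 bytes
9,055,612,950,735,224.832 / 1,000,000,000,000 = 9,055.613 TB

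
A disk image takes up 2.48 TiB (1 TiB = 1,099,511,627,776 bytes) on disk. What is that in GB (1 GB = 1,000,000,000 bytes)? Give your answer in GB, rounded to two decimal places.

2,726.79 GB

2.48 TiB = 2.48 × 2^40 bytes = 2,726,788,836,884.48 bytes
1 GB = 1,000,000,000 bytes
2,726,788,836,884.48 / 1,000,000,000 = 2,726.79 GB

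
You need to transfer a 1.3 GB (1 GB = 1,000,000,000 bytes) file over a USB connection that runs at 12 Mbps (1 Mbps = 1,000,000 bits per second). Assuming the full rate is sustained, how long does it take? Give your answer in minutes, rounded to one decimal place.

1.3 GB = 1,300,000,000 bytes = 10,400,000,000 bits
12 Mbps = 12,000,000 bits/s
time = 10,400,000,000 / 12,000,000 = 866.67 s
866.67 s / 60 = 14.4 minutes

14.4 minutes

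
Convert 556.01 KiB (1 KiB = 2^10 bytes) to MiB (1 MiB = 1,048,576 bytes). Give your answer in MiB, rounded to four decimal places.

0.5430 MiB

556.01 KiB = 556.01 × 2^10 bytes = 569,354.24 bytes
1 MiB = 1,048,576 bytes
569,354.24 / 1,048,576 = 0.5430 MiB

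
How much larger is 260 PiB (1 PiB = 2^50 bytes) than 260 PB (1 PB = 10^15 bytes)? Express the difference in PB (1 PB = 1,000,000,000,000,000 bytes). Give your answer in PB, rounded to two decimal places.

32.73 PB

260 PiB = 260 × 1,125,899,906,842,624 = 292,733,975,779,082,240 bytes
260 PB = 260 × 1,000,000,000,000,000 = 260,000,000,000,000,000 bytes
difference = 32,733,975,779,082,240 bytes
32,733,975,779,082,240 / 1,000,000,000,000,000 = 32.73 PB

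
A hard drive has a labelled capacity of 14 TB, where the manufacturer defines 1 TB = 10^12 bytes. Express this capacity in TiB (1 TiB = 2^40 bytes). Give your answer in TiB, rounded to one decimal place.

12.7 TiB

14 TB = 14 × 10^12 bytes = 14,000,000,000,000 bytes
1 TiB = 1,099,511,627,776 bytes
14,000,000,000,000 / 1,099,511,627,776 = 12.7 TiB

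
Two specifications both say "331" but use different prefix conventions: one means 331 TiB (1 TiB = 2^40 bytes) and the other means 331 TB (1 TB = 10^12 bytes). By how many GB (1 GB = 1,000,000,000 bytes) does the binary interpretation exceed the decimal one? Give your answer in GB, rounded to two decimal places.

331 TiB = 331 × 1,099,511,627,776 = 363,938,348,793,856 bytes
331 TB = 331 × 1,000,000,000,000 = 331,000,000,000,000 bytes
difference = 32,938,348,793,856 bytes
32,938,348,793,856 / 1,000,000,000 = 32,938.35 GB

32,938.35 GB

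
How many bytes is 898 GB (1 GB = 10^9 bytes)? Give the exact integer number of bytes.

898,000,000,000 bytes

898 × 1,000,000,000 = 898,000,000,000 bytes  (1 GB = 10^9 bytes)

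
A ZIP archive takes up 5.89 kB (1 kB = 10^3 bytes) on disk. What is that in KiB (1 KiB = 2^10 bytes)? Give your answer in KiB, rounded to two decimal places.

5.89 kB = 5.89 × 10^3 bytes = 5,890 bytes
1 KiB = 1,024 bytes
5,890 / 1,024 = 5.75 KiB

5.75 KiB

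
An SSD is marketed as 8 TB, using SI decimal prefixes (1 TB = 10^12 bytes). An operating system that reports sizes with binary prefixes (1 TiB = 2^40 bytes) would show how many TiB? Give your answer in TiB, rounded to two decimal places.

8 TB × 1,000,000,000,000 bytes/TB = 8,000,000,000,000 bytes
1 TiB = 2^40 bytes = 1,099,511,627,776 bytes
8,000,000,000,000 / 1,099,511,627,776 = 7.28 TiB

7.28 TiB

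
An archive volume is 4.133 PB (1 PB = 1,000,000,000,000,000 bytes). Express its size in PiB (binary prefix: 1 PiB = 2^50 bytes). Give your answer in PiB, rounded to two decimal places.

4.133 PB × 1,000,000,000,000,000 bytes/PB = 4,133,000,000,000,000 bytes
1 PiB = 1,125,899,906,842,624 bytes
4,133,000,000,000,000 / 1,125,899,906,842,624 = 3.67 PiB

3.67 PiB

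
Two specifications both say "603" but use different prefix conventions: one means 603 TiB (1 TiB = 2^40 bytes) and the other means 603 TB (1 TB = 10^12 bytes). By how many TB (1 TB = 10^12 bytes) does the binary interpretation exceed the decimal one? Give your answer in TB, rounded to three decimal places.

60.006 TB

603 TiB = 603 × 1,099,511,627,776 = 663,005,511,548,928 bytes
603 TB = 603 × 1,000,000,000,000 = 603,000,000,000,000 bytes
difference = 60,005,511,548,928 bytes
60,005,511,548,928 / 1,000,000,000,000 = 60.006 TB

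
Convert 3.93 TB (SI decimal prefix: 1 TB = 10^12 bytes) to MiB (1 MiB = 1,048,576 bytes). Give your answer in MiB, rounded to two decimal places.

3.93 TB × 1,000,000,000,000 bytes/TB = 3,930,000,000,000 bytes
1 MiB = 2^20 bytes = 1,048,576 bytes
3,930,000,000,000 / 1,048,576 = 3,747,940.06 MiB

3,747,940.06 MiB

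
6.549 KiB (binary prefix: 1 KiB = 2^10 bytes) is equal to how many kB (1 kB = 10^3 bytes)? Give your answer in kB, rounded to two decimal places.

6.549 KiB × 1,024 bytes/KiB = 6,706.176 bytes
1 kB = 1,000 bytes
6,706.176 / 1,000 = 6.71 kB

6.71 kB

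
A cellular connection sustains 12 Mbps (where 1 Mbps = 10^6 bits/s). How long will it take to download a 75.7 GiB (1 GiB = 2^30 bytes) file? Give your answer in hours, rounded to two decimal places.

75.7 GiB = 81,282,256,076.8 bytes = 650,258,048,614.4 bits
12 Mbps = 12,000,000 bits/s
time = 650,258,048,614.4 / 12,000,000 = 54,188.1707 s
54,188.1707 s / 3600 = 15.05 hours

15.05 hours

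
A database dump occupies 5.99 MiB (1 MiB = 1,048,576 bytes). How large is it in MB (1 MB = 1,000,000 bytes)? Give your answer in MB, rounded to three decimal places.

5.99 MiB = 5.99 × 2^20 bytes = 6,280,970.24 bytes
1 MB = 10^6 bytes = 1,000,000 bytes
6,280,970.24 / 1,000,000 = 6.281 MB

6.281 MB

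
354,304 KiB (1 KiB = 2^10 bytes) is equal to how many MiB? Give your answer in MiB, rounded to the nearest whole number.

346 MiB

354,304 KiB × 1,024 bytes/KiB = 362,807,296 bytes
1 MiB = 1,048,576 bytes
362,807,296 / 1,048,576 = 346 MiB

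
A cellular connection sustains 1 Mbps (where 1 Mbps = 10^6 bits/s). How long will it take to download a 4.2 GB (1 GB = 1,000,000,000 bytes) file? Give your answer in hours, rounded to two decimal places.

9.33 hours

4.2 GB = 4,200,000,000 bytes = 33,600,000,000 bits
1 Mbps = 1,000,000 bits/s
time = 33,600,000,000 / 1,000,000 = 33,600.0000 s
33,600.0000 s / 3600 = 9.33 hours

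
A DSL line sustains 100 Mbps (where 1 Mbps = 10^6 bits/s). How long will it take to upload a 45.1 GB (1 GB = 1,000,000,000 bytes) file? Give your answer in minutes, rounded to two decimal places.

60.13 minutes

45.1 GB = 45,100,000,000 bytes = 360,800,000,000 bits
100 Mbps = 100,000,000 bits/s
time = 360,800,000,000 / 100,000,000 = 3,608.000 s
3,608.000 s / 60 = 60.13 minutes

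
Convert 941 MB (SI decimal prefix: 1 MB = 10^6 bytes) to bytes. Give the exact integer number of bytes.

941 × 1,000,000 = 941,000,000 bytes  (1 MB = 10^6 bytes)

941,000,000 bytes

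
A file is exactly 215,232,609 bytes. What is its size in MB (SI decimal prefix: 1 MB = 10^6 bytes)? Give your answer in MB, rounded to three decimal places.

215.233 MB

215,232,609 bytes given.
1 MB = 1,000,000 bytes
215,232,609 / 1,000,000 = 215.233 MB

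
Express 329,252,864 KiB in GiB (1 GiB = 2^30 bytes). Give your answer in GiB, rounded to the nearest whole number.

329,252,864 KiB × 1,024 bytes/KiB = 337,154,932,736 bytes
1 GiB = 2^30 bytes = 1,073,741,824 bytes
337,154,932,736 / 1,073,741,824 = 314 GiB

314 GiB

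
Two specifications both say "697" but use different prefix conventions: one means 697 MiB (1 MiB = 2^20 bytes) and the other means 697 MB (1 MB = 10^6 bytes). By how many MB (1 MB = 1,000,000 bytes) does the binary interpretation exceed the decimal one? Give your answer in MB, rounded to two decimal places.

697 MiB = 697 × 1,048,576 = 730,857,472 bytes
697 MB = 697 × 1,000,000 = 697,000,000 bytes
difference = 33,857,472 bytes
33,857,472 / 1,000,000 = 33.86 MB

33.86 MB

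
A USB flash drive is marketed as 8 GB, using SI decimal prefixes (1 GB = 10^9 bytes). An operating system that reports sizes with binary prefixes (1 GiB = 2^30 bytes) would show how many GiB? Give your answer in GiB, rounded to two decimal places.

8 GB = 8 × 10^9 bytes = 8,000,000,000 bytes
1 GiB = 1,073,741,824 bytes
8,000,000,000 / 1,073,741,824 = 7.45 GiB

7.45 GiB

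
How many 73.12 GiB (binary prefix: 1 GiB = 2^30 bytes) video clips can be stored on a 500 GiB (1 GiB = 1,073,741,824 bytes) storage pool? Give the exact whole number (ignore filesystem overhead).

Capacity: 500 GiB = 536,870,912,000 bytes
Per item: 73.12 GiB = 78,512,002,170.88 bytes
⌊536,870,912,000 / 78,512,002,170.88⌋ = 6

6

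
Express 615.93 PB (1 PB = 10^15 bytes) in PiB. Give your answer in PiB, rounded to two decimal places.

547.06 PiB

615.93 PB × 1,000,000,000,000,000 bytes/PB = 615,930,000,000,000,000 bytes
1 PiB = 1,125,899,906,842,624 bytes
615,930,000,000,000,000 / 1,125,899,906,842,624 = 547.06 PiB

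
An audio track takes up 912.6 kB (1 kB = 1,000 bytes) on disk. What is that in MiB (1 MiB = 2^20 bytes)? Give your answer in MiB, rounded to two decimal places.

0.87 MiB

912.6 kB × 1,000 bytes/kB = 912,600 bytes
1 MiB = 1,048,576 bytes
912,600 / 1,048,576 = 0.87 MiB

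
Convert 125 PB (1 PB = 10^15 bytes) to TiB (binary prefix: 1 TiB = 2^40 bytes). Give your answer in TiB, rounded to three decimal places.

113,686.838 TiB

125 PB × 1,000,000,000,000,000 bytes/PB = 125,000,000,000,000,000 bytes
1 TiB = 2^40 bytes = 1,099,511,627,776 bytes
125,000,000,000,000,000 / 1,099,511,627,776 = 113,686.838 TiB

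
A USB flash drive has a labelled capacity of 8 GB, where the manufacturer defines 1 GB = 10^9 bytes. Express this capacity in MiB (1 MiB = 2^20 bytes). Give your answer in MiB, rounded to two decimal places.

7,629.39 MiB

8 GB = 8 × 10^9 bytes = 8,000,000,000 bytes
1 MiB = 2^20 bytes = 1,048,576 bytes
8,000,000,000 / 1,048,576 = 7,629.39 MiB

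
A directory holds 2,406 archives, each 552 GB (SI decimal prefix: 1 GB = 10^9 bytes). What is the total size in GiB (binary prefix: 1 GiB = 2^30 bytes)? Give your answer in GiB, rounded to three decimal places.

1,236,900.687 GiB

Total = 2,406 × 552 GB = 1,328,112 GB
= 1,328,112 × 1,000,000,000 bytes = 1,328,112,000,000,000 bytes
1 GiB = 1,073,741,824 bytes
1,328,112,000,000,000 / 1,073,741,824 = 1,236,900.687 GiB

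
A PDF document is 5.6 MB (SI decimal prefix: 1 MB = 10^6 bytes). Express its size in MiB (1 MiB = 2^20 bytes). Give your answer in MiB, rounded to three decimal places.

5.341 MiB

5.6 MB = 5.6 × 10^6 bytes = 5,600,000 bytes
1 MiB = 2^20 bytes = 1,048,576 bytes
5,600,000 / 1,048,576 = 5.341 MiB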